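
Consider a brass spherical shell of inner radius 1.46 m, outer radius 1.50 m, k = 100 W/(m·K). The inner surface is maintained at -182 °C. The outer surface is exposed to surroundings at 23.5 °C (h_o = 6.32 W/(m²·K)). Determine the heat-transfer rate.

Resistance network (inner→outer):
  R_brass = (1/1.46 − 1/1.50)/(4πk) = 0.01826/(4π·100) = 1.453×10^-5 K/W
  R_conv,out = 1/(4πr²h) = 1/(4π·1.50²·6.32) = 0.005596 K/W
ΣR = 1.453×10^-5 + 0.005596 = 0.005611 K/W
Q = ΔT/ΣR = (-182 °C − 23.5 °C)/0.005611 = -36600 W
(Negative Q ⇒ heat flows inward; heat gain = 36600 W.)

Q = 36.6 kW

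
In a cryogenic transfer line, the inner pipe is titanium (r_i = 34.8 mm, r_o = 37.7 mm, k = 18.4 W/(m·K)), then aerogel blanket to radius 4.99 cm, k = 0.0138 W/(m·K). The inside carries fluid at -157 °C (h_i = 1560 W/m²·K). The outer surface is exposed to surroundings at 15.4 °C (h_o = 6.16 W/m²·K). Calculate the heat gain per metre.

Resistance network (inner→outer):
  R'_conv,in = 1/(2πr h) = 1/(2π·0.0348·1560) = 0.002932 m·K/W
  R'_titanium = ln(0.0377/0.0348)/(2πk) = 0.08004/(2π·18.4) = 6.923×10^-4 m·K/W
  R'_aerogel blanket = ln(0.0499/0.0377)/(2πk) = 0.2804/(2π·0.0138) = 3.233 m·K/W
  R'_conv,out = 1/(2πr h) = 1/(2π·0.0499·6.16) = 0.5178 m·K/W
ΣR = 0.002932 + 6.923×10^-4 + 3.233 + 0.5178 = 3.754 m·K/W
Q' = ΔT/ΣR = (-157 °C − 15.4 °C)/3.754 = -45.9 W/m
(Negative Q' ⇒ heat flows inward; heat gain = 45.9 W/m.)

Q' = 45.9 W/m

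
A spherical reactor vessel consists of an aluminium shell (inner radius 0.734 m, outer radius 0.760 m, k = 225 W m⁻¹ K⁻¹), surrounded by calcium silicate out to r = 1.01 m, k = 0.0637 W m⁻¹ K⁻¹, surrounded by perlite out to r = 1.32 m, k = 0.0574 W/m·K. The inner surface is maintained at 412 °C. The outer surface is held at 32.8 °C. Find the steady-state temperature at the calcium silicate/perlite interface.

Treat each layer as a resistance in series:
  R_aluminium = (1/0.734 − 1/0.760)/(4πk) = 0.04661/(4π·225) = 1.648×10^-5 K/W
  R_calcium silicate = (1/0.760 − 1/1.01)/(4πk) = 0.3257/(4π·0.0637) = 0.4069 K/W
  R_perlite = (1/1.01 − 1/1.32)/(4πk) = 0.2325/(4π·0.0574) = 0.3224 K/W
ΣR = 1.648×10^-5 + 0.4069 + 0.3224 = 0.7293 K/W
Q = ΔT/ΣR = (412 °C − 32.8 °C)/0.7293 = 520.0 W
From the inner boundary to the calcium silicate/perlite interface, ΣR_partial = 0.4069 K/W.
T_interface = T_in − Q·ΣR_partial = 412 °C − (520.0)(0.4069) = 200 °C

T = 200 °C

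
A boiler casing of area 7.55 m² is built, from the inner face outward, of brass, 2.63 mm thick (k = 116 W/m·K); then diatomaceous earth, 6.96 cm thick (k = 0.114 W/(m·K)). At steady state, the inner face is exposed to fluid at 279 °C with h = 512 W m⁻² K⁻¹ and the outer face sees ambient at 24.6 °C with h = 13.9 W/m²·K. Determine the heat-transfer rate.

Q = 2.81 kW

Treat each layer as a resistance in series:
  R_conv,in = 1/(hA) = 1/(512·7.55) = 2.587×10^-4 K/W
  R_brass = L/(kA) = 0.00263/(116·7.55) = 3.003×10^-6 K/W
  R_diatomaceous earth = L/(kA) = 0.0696/(0.114·7.55) = 0.08086 K/W
  R_conv,out = 1/(hA) = 1/(13.9·7.55) = 0.009529 K/W
ΣR = 2.587×10^-4 + 3.003×10^-6 + 0.08086 + 0.009529 = 0.09065 K/W
Q = ΔT/ΣR = (279 °C − 24.6 °C)/0.09065 = 2810 W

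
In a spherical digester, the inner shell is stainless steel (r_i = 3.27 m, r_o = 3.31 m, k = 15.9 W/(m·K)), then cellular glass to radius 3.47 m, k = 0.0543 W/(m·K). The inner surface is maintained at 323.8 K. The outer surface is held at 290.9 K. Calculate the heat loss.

Resistance network (inner→outer):
  R_stainless steel = (1/3.27 − 1/3.31)/(4πk) = 0.003696/(4π·15.9) = 1.850×10^-5 K/W
  R_cellular glass = (1/3.31 − 1/3.47)/(4πk) = 0.01393/(4π·0.0543) = 0.02042 K/W
ΣR = 1.850×10^-5 + 0.02042 = 0.02044 K/W
Q = ΔT/ΣR = (323.8 K − 290.9 K)/0.02044 = 1610 W

Q = 1610 W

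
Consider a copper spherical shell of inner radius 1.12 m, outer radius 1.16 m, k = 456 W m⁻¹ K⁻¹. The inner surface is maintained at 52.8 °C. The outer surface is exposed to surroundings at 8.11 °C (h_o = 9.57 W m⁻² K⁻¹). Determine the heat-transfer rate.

Resistance network (inner→outer):
  R_copper = (1/1.12 − 1/1.16)/(4πk) = 0.03079/(4π·456) = 5.373×10^-6 K/W
  R_conv,out = 1/(4πr²h) = 1/(4π·1.16²·9.57) = 0.006180 K/W
ΣR = 5.373×10^-6 + 0.006180 = 0.006185 K/W
Q = ΔT/ΣR = (52.8 °C − 8.11 °C)/0.006185 = 7230 W

Q = 7.23 kW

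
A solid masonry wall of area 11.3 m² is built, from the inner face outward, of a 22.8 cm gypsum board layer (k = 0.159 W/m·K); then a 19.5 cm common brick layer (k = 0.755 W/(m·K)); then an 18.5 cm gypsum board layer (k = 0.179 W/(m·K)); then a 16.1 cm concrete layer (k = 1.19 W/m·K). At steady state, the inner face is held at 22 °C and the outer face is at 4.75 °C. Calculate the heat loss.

Q = 68.1 W

Treat each layer as a resistance in series:
  R_gypsum board = L/(kA) = 0.228/(0.159·11.3) = 0.1269 K/W
  R_common brick = L/(kA) = 0.195/(0.755·11.3) = 0.02286 K/W
  R_gypsum board = L/(kA) = 0.185/(0.179·11.3) = 0.09146 K/W
  R_concrete = L/(kA) = 0.161/(1.19·11.3) = 0.01197 K/W
ΣR = 0.1269 + 0.02286 + 0.09146 + 0.01197 = 0.2532 K/W
Q = ΔT/ΣR = (22 °C − 4.75 °C)/0.2532 = 68.1 W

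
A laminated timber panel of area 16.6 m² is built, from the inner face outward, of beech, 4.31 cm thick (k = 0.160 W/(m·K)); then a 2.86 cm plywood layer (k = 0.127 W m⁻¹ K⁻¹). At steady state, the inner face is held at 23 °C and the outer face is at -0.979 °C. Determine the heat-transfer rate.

Q = 805 W

Treat each layer as a resistance in series:
  R_beech = L/(kA) = 0.0431/(0.160·16.6) = 0.01623 K/W
  R_plywood = L/(kA) = 0.0286/(0.127·16.6) = 0.01357 K/W
ΣR = 0.01623 + 0.01357 = 0.02980 K/W
Q = ΔT/ΣR = (23 °C − -0.979 °C)/0.02980 = 805 W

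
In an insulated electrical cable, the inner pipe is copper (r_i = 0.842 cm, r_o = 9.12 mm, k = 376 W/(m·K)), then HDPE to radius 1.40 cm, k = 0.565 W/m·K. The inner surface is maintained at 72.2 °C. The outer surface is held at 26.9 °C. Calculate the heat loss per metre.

Treat each layer as a resistance in series:
  R'_copper = ln(0.00912/0.00842)/(2πk) = 0.07986/(2π·376) = 3.380×10^-5 m·K/W
  R'_HDPE = ln(0.0140/0.00912)/(2πk) = 0.4286/(2π·0.565) = 0.1207 m·K/W
ΣR = 3.380×10^-5 + 0.1207 = 0.1207 m·K/W
Q' = ΔT/ΣR = (72.2 °C − 26.9 °C)/0.1207 = 375 W/m

Q' = 375 W/m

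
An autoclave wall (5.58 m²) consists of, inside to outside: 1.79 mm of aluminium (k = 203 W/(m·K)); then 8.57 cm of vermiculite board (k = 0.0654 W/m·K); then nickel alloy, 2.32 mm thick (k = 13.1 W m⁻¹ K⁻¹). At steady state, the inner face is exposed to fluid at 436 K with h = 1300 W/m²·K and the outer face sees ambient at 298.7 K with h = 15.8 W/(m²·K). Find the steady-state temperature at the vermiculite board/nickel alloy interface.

T = 305.0 K

Treat each layer as a resistance in series:
  R_conv,in = 1/(hA) = 1/(1300·5.58) = 1.379×10^-4 K/W
  R_aluminium = L/(kA) = 0.00179/(203·5.58) = 1.580×10^-6 K/W
  R_vermiculite board = L/(kA) = 0.0857/(0.0654·5.58) = 0.2348 K/W
  R_nickel alloy = L/(kA) = 0.00232/(13.1·5.58) = 3.174×10^-5 K/W
  R_conv,out = 1/(hA) = 1/(15.8·5.58) = 0.01134 K/W
ΣR = 1.379×10^-4 + 1.580×10^-6 + 0.2348 + 3.174×10^-5 + 0.01134 = 0.2463 K/W
Q = ΔT/ΣR = (436 K − 298.7 K)/0.2463 = 557.5 W
From the inner boundary to the vermiculite board/nickel alloy interface, ΣR_partial = 0.2349 K/W.
T_interface = T_in − Q·ΣR_partial = 436 K − (557.5)(0.2349) = 305.0 K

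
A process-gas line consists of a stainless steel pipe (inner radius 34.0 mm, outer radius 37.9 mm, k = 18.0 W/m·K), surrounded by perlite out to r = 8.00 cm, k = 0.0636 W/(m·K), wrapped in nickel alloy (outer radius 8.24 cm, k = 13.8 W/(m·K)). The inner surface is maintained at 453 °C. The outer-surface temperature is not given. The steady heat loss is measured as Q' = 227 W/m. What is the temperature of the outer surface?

Sum the resistances:
  R'_stainless steel = ln(0.0379/0.0340)/(2πk) = 0.1086/(2π·18.0) = 9.602×10^-4 m·K/W
  R'_perlite = ln(0.0800/0.0379)/(2πk) = 0.7471/(2π·0.0636) = 1.870 m·K/W
  R'_nickel alloy = ln(0.0824/0.0800)/(2πk) = 0.02956/(2π·13.8) = 3.409×10^-4 m·K/W
ΣR = 1.871 m·K/W
ΔT = Q'·ΣR = 227 × 1.871 = 424.7 K
Heat flows outward, so T_out = T_in − ΔT = 453 − 424.7 = 28.3 °C

T_out = 28.3 °C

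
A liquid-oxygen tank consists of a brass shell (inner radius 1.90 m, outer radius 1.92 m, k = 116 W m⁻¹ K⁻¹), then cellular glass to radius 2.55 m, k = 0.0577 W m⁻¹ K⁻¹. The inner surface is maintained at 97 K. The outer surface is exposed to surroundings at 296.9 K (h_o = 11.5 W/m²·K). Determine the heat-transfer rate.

Q = 1120 W

Series thermal resistances, inner to outer:
  R_brass = (1/1.90 − 1/1.92)/(4πk) = 0.005482/(4π·116) = 3.761×10^-6 K/W
  R_cellular glass = (1/1.92 − 1/2.55)/(4πk) = 0.1287/(4π·0.0577) = 0.1775 K/W
  R_conv,out = 1/(4πr²h) = 1/(4π·2.55²·11.5) = 0.001064 K/W
ΣR = 3.761×10^-6 + 0.1775 + 0.001064 = 0.1786 K/W
Q = ΔT/ΣR = (97 K − 296.9 K)/0.1786 = -1120 W
(Negative Q ⇒ heat flows inward; heat gain = 1120 W.)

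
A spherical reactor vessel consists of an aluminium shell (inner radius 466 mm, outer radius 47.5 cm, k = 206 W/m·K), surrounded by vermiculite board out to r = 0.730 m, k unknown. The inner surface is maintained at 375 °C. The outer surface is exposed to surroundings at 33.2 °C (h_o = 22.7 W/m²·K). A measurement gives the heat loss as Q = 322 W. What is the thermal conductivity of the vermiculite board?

ΣR = ΔT/Q = |375 − 33.2|/322 = 1.061 K/W
Known resistances:
  R_aluminium = (1/0.466 − 1/0.475)/(4πk) = 0.04066/(4π·206) = 1.571×10^-5 K/W
  R_conv,out = 1/(4πr²h) = 1/(4π·0.730²·22.7) = 0.006578 K/W
R_vermiculite board = ΣR − ΣR_known = 1.061 − 0.006594 = 1.054 K/W
(1/r₁−1/r₂)/(4πk) = 1.054 ⇒ k = 0.7354/(4π·1.054) = 0.0555 W/m·K

k = 0.0555 W/m·K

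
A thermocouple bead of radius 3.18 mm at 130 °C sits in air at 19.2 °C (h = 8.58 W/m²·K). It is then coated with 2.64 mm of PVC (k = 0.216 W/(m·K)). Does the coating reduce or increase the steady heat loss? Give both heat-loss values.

increases: 0.121 → 0.339 W

Critical radius for a sphere: r_cr = 2k/h = 0.0503 m = 5.03 cm.
Outer radius after coating: r₂ = 0.00318 + 0.00264 = 0.00582 m.
Since r₁ < r_cr and r₂ ≤ r_cr, the coating moves toward the maximum at r_cr — heat loss rises.
Bare: R = 1/(4πr₁²h) = 917.2 K/W; Q = 110.8/917.2 = 0.121 W.
Coated: R = R_cond + R_conv = 326.4 K/W; Q = 110.8/326.4 = 0.339 W.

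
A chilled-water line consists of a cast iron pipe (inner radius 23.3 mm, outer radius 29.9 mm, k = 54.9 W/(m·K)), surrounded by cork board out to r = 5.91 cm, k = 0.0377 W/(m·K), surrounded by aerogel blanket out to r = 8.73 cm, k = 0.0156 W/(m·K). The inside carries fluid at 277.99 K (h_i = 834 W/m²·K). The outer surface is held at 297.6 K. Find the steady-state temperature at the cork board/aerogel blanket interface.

Resistance network (inner→outer):
  R'_conv,in = 1/(2πr h) = 1/(2π·0.0233·834) = 0.008190 m·K/W
  R'_cast iron = ln(0.0299/0.0233)/(2πk) = 0.2494/(2π·54.9) = 7.230×10^-4 m·K/W
  R'_cork board = ln(0.0591/0.0299)/(2πk) = 0.6814/(2π·0.0377) = 2.876 m·K/W
  R'_aerogel blanket = ln(0.0873/0.0591)/(2πk) = 0.3901/(2π·0.0156) = 3.980 m·K/W
ΣR = 0.008190 + 7.230×10^-4 + 2.876 + 3.980 = 6.865 m·K/W
Q' = ΔT/ΣR = (277.99 K − 297.6 K)/6.865 = -2.857 W/m
From the inner boundary to the cork board/aerogel blanket interface, ΣR_partial = 2.885 m·K/W.
T_interface = T_in − Q'·ΣR_partial = 277.99 K − (-2.857)(2.885) = 286.2 K

T = 286.2 K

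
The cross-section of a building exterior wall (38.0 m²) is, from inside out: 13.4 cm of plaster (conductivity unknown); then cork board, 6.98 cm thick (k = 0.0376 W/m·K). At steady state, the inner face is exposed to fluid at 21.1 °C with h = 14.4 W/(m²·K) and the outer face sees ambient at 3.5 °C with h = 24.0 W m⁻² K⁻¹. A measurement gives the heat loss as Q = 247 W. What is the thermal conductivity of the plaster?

ΣR = ΔT/Q = |21.1 − 3.5|/247 = 0.07126 K/W
Known resistances:
  R_conv,in = 1/(hA) = 1/(14.4·38.0) = 0.001827 K/W
  R_cork board = L/(kA) = 0.0698/(0.0376·38.0) = 0.04885 K/W
  R_conv,out = 1/(hA) = 1/(24.0·38.0) = 0.001096 K/W
R_plaster = ΣR − ΣR_known = 0.07126 − 0.05177 = 0.01949 K/W
L/(kA) = 0.01949 ⇒ k = 0.134/(0.01949·38.0) = 0.181 W/m·K

k = 0.181 W/m·K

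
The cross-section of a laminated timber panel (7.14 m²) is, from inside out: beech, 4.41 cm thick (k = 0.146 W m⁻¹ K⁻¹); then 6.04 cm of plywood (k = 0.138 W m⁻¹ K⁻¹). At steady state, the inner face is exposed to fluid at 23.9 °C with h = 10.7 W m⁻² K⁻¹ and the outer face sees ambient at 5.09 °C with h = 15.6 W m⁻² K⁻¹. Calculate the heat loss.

Q = 150 W

Series thermal resistances, inner to outer:
  R_conv,in = 1/(hA) = 1/(10.7·7.14) = 0.01309 K/W
  R_beech = L/(kA) = 0.0441/(0.146·7.14) = 0.04230 K/W
  R_plywood = L/(kA) = 0.0604/(0.138·7.14) = 0.06130 K/W
  R_conv,out = 1/(hA) = 1/(15.6·7.14) = 0.008978 K/W
ΣR = 0.01309 + 0.04230 + 0.06130 + 0.008978 = 0.1257 K/W
Q = ΔT/ΣR = (23.9 °C − 5.09 °C)/0.1257 = 150 W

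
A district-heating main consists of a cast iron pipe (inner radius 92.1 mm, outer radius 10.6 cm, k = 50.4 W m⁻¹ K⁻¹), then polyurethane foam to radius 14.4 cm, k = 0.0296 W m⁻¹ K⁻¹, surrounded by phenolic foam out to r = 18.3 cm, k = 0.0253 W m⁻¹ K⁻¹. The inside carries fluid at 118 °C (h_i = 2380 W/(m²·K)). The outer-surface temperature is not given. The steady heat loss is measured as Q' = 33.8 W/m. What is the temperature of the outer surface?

Sum the resistances:
  R'_conv,in = 1/(2πr h) = 1/(2π·0.0921·2380) = 7.261×10^-4 m·K/W
  R'_cast iron = ln(0.106/0.0921)/(2πk) = 0.1406/(2π·50.4) = 4.439×10^-4 m·K/W
  R'_polyurethane foam = ln(0.144/0.106)/(2πk) = 0.3064/(2π·0.0296) = 1.647 m·K/W
  R'_phenolic foam = ln(0.183/0.144)/(2πk) = 0.2397/(2π·0.0253) = 1.508 m·K/W
ΣR = 3.156 m·K/W
ΔT = Q'·ΣR = 33.8 × 3.156 = 106.7 K
Heat flows outward, so T_out = T_in − ΔT = 118 − 106.7 = 11.3 °C

T_out = 11.3 °C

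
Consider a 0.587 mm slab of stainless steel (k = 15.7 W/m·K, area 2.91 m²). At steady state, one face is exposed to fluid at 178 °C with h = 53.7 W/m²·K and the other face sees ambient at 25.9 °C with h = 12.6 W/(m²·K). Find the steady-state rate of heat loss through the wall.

Q = 4.52 kW

Series thermal resistances, inner to outer:
  R_conv,in = 1/(hA) = 1/(53.7·2.91) = 0.006399 K/W
  R_stainless steel = L/(kA) = 5.87×10^-4/(15.7·2.91) = 1.285×10^-5 K/W
  R_conv,out = 1/(hA) = 1/(12.6·2.91) = 0.02727 K/W
ΣR = 0.006399 + 1.285×10^-5 + 0.02727 = 0.03368 K/W
Q = ΔT/ΣR = (178 °C − 25.9 °C)/0.03368 = 4520 W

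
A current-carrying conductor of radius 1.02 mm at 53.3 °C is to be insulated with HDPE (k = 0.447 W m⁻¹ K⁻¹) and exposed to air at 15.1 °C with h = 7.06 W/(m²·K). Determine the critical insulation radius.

For a cylinder, r_cr = k_ins/h = 0.447/7.06 = 0.0633 m = 6.33 cm

r_cr = 6.33 cm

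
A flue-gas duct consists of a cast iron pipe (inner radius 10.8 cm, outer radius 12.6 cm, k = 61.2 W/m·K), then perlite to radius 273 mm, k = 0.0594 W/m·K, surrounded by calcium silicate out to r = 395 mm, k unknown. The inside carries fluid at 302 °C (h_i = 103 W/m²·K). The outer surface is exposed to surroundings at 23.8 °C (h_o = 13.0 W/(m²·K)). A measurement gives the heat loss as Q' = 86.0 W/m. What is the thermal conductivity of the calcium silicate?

ΣR = ΔT/Q' = |302 − 23.8|/86.0 = 3.235 m·K/W
Known resistances:
  R'_conv,in = 1/(2πr h) = 1/(2π·0.108·103) = 0.01431 m·K/W
  R'_cast iron = ln(0.126/0.108)/(2πk) = 0.1542/(2π·61.2) = 4.009×10^-4 m·K/W
  R'_perlite = ln(0.273/0.126)/(2πk) = 0.7732/(2π·0.0594) = 2.072 m·K/W
  R'_conv,out = 1/(2πr h) = 1/(2π·0.395·13.0) = 0.03099 m·K/W
R_calcium silicate = ΣR − ΣR_known = 3.235 − 2.118 = 1.117 m·K/W
ln(r₂/r₁)/(2πk) = 1.117 ⇒ k = 0.3694/(2π·1.117) = 0.0526 W/m·K

k = 0.0526 W/m·K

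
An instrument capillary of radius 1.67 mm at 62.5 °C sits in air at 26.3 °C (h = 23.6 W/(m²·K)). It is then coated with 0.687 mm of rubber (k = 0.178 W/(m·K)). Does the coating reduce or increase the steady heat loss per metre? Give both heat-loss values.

Critical radius for a cylinder: r_cr = k/h = 0.00754 m = 0.754 cm.
Outer radius after coating: r₂ = 0.00167 + 6.87×10^-4 = 0.002357 m.
Since r₁ < r_cr and r₂ ≤ r_cr, the coating moves toward the maximum at r_cr — heat loss rises.
Bare: R = 1/(2πr₁h) = 4.038 m·K/W; Q = 36.2/4.038 = 8.96 W/m.
Coated: R = R_cond + R_conv = 3.169 m·K/W; Q = 36.2/3.169 = 11.4 W/m.

increases: 8.96 → 11.4 W/m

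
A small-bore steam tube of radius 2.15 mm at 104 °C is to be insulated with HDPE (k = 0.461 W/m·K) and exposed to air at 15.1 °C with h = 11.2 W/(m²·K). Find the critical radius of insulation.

For a cylinder, r_cr = k_ins/h = 0.461/11.2 = 0.0412 m = 4.12 cm

r_cr = 4.12 cm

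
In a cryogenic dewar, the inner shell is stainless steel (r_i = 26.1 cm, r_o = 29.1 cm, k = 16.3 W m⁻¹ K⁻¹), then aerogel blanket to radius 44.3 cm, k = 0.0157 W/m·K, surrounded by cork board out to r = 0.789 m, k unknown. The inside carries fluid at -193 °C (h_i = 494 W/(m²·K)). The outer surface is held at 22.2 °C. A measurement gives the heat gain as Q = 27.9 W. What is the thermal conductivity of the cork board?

ΣR = ΔT/Q = |-193 − 22.2|/27.9 = 7.713 K/W
Known resistances:
  R_conv,in = 1/(4πr²h) = 1/(4π·0.261²·494) = 0.002365 K/W
  R_stainless steel = (1/0.261 − 1/0.291)/(4πk) = 0.3950/(4π·16.3) = 0.001928 K/W
  R_aerogel blanket = (1/0.291 − 1/0.443)/(4πk) = 1.179/(4π·0.0157) = 5.976 K/W
R_cork board = ΣR − ΣR_known = 7.713 − 5.980 = 1.733 K/W
(1/r₁−1/r₂)/(4πk) = 1.733 ⇒ k = 0.9899/(4π·1.733) = 0.0455 W/m·K

k = 0.0455 W/m·K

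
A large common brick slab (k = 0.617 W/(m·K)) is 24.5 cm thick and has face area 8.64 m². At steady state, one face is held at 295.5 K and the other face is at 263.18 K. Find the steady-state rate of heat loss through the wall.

Q = 703 W

Q = kA·ΔT/L = 0.617 × 8.64 × |295.5 K − 263.18 K| / 0.245 = 703 W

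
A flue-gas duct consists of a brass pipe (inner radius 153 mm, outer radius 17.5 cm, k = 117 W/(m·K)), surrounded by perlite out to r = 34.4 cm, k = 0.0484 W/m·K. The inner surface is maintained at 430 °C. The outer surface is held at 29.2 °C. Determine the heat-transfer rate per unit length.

Q' = 180 W/m

Series thermal resistances, inner to outer:
  R'_brass = ln(0.175/0.153)/(2πk) = 0.1343/(2π·117) = 1.828×10^-4 m·K/W
  R'_perlite = ln(0.344/0.175)/(2πk) = 0.6759/(2π·0.0484) = 2.222 m·K/W
ΣR = 1.828×10^-4 + 2.222 = 2.222 m·K/W
Q' = ΔT/ΣR = (430 °C − 29.2 °C)/2.222 = 180 W/m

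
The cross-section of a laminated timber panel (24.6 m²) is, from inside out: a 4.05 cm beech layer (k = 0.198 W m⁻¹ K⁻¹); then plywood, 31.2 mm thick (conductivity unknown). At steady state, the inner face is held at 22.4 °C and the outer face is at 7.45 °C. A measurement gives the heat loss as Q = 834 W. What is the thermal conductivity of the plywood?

ΣR = ΔT/Q = |22.4 − 7.45|/834 = 0.01793 K/W
Known resistances:
  R_beech = L/(kA) = 0.0405/(0.198·24.6) = 0.008315 K/W
R_plywood = ΣR − ΣR_known = 0.01793 − 0.008315 = 0.009615 K/W
L/(kA) = 0.009615 ⇒ k = 0.0312/(0.009615·24.6) = 0.132 W/m·K

k = 0.132 W/m·K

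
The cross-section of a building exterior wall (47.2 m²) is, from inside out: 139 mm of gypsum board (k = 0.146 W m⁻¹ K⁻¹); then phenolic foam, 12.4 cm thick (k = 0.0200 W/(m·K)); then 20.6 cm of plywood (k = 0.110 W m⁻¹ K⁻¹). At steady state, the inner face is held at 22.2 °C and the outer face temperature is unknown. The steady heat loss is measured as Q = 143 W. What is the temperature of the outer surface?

T_out = -5.14 °C

Series resistances:
  R_gypsum board = L/(kA) = 0.139/(0.146·47.2) = 0.02017 K/W
  R_phenolic foam = L/(kA) = 0.124/(0.0200·47.2) = 0.1314 K/W
  R_plywood = L/(kA) = 0.206/(0.110·47.2) = 0.03968 K/W
ΣR = 0.1912 K/W
ΔT = Q·ΣR = 143 × 0.1912 = 27.34 K
Heat flows outward, so T_out = T_in − ΔT = 22.2 − 27.34 = -5.14 °C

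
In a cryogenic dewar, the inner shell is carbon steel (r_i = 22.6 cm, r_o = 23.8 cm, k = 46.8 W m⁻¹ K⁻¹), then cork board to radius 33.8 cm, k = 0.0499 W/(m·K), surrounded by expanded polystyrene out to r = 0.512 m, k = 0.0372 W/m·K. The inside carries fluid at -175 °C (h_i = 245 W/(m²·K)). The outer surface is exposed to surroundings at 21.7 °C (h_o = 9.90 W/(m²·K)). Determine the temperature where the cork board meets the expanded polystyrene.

Resistance network (inner→outer):
  R_conv,in = 1/(4πr²h) = 1/(4π·0.226²·245) = 0.006359 K/W
  R_carbon steel = (1/0.226 − 1/0.238)/(4πk) = 0.2231/(4π·46.8) = 3.794×10^-4 K/W
  R_cork board = (1/0.238 − 1/0.338)/(4πk) = 1.243/(4π·0.0499) = 1.982 K/W
  R_expanded polystyrene = (1/0.338 − 1/0.512)/(4πk) = 1.005/(4π·0.0372) = 2.151 K/W
  R_conv,out = 1/(4πr²h) = 1/(4π·0.512²·9.90) = 0.03066 K/W
ΣR = 0.006359 + 3.794×10^-4 + 1.982 + 2.151 + 0.03066 = 4.170 K/W
Q = ΔT/ΣR = (-175 °C − 21.7 °C)/4.170 = -47.17 W
From the inner boundary to the cork board/expanded polystyrene interface, ΣR_partial = 1.989 K/W.
T_interface = T_in − Q·ΣR_partial = -175 °C − (-47.17)(1.989) = -81.2 °C

T = -81.2 °C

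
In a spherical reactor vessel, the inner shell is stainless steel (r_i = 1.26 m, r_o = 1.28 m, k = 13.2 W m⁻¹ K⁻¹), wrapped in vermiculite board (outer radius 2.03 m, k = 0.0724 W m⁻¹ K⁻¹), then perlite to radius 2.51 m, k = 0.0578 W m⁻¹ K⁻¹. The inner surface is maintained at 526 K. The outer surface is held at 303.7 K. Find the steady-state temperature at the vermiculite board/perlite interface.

Resistance network (inner→outer):
  R_stainless steel = (1/1.26 − 1/1.28)/(4πk) = 0.01240/(4π·13.2) = 7.476×10^-5 K/W
  R_vermiculite board = (1/1.28 − 1/2.03)/(4πk) = 0.2886/(4π·0.0724) = 0.3173 K/W
  R_perlite = (1/2.03 − 1/2.51)/(4πk) = 0.09420/(4π·0.0578) = 0.1297 K/W
ΣR = 7.476×10^-5 + 0.3173 + 0.1297 = 0.4471 K/W
Q = ΔT/ΣR = (526 K − 303.7 K)/0.4471 = 497.2 W
From the inner boundary to the vermiculite board/perlite interface, ΣR_partial = 0.3174 K/W.
T_interface = T_in − Q·ΣR_partial = 526 K − (497.2)(0.3174) = 368.2 K

T = 368.2 K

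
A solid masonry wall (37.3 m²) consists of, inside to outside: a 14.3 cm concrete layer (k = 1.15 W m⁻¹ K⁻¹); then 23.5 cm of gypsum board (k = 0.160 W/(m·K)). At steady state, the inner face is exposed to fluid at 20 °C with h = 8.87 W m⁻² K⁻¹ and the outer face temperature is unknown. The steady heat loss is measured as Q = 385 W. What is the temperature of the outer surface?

Series resistances:
  R_conv,in = 1/(hA) = 1/(8.87·37.3) = 0.003023 K/W
  R_concrete = L/(kA) = 0.143/(1.15·37.3) = 0.003334 K/W
  R_gypsum board = L/(kA) = 0.235/(0.160·37.3) = 0.03938 K/W
ΣR = 0.04573 K/W
ΔT = Q·ΣR = 385 × 0.04573 = 17.61 K
Heat flows outward, so T_out = T_in − ΔT = 20 − 17.61 = 2.39 °C

T_out = 2.39 °C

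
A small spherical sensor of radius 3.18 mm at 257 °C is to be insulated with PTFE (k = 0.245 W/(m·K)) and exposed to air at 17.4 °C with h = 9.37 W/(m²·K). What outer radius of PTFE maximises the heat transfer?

r_cr = 5.23 cm

For a sphere, r_cr = 2k_ins/h = 2·0.245/9.37 = 0.0523 m = 5.23 cm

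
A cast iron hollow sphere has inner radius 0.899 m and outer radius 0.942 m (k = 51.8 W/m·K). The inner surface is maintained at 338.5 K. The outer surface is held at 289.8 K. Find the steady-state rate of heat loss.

Q = 4πk·ΔT/(1/r₁ − 1/r₂) = 4π × 51.8 × 48.7 / (1/0.899 − 1/0.942) = 6.24×10^5 W

Q = 6.24×10^5 W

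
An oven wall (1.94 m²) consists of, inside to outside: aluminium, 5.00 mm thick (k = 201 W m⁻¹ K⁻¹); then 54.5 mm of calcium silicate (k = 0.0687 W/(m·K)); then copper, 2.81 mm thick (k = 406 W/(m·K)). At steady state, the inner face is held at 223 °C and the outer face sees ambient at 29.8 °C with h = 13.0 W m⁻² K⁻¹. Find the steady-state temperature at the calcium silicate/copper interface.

T = 46.9 °C

Series thermal resistances, inner to outer:
  R_aluminium = L/(kA) = 0.00500/(201·1.94) = 1.282×10^-5 K/W
  R_calcium silicate = L/(kA) = 0.0545/(0.0687·1.94) = 0.4089 K/W
  R_copper = L/(kA) = 0.00281/(406·1.94) = 3.568×10^-6 K/W
  R_conv,out = 1/(hA) = 1/(13.0·1.94) = 0.03965 K/W
ΣR = 1.282×10^-5 + 0.4089 + 3.568×10^-6 + 0.03965 = 0.4486 K/W
Q = ΔT/ΣR = (223 °C − 29.8 °C)/0.4486 = 430.7 W
From the inner boundary to the calcium silicate/copper interface, ΣR_partial = 0.4089 K/W.
T_interface = T_in − Q·ΣR_partial = 223 °C − (430.7)(0.4089) = 46.9 °C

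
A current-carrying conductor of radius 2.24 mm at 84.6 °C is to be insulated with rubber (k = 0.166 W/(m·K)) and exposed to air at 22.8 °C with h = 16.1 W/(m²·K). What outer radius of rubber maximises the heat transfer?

r_cr = 1.03 cm

For a cylinder, r_cr = k_ins/h = 0.166/16.1 = 0.0103 m = 1.03 cm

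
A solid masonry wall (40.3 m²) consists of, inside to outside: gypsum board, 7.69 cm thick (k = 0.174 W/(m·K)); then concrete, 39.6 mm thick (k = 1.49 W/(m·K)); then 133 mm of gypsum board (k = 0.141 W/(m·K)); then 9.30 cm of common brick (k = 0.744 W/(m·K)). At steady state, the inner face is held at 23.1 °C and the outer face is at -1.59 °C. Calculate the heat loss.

Q = 647 W

Series thermal resistances, inner to outer:
  R_gypsum board = L/(kA) = 0.0769/(0.174·40.3) = 0.01097 K/W
  R_concrete = L/(kA) = 0.0396/(1.49·40.3) = 6.595×10^-4 K/W
  R_gypsum board = L/(kA) = 0.133/(0.141·40.3) = 0.02341 K/W
  R_common brick = L/(kA) = 0.0930/(0.744·40.3) = 0.003102 K/W
ΣR = 0.01097 + 6.595×10^-4 + 0.02341 + 0.003102 = 0.03814 K/W
Q = ΔT/ΣR = (23.1 °C − -1.59 °C)/0.03814 = 647 W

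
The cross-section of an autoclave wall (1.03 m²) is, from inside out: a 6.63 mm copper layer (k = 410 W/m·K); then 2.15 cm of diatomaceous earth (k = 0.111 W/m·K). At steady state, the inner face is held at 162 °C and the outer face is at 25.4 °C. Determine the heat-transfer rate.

Q = 726 W

Treat each layer as a resistance in series:
  R_copper = L/(kA) = 0.00663/(410·1.03) = 1.570×10^-5 K/W
  R_diatomaceous earth = L/(kA) = 0.0215/(0.111·1.03) = 0.1881 K/W
ΣR = 1.570×10^-5 + 0.1881 = 0.1881 K/W
Q = ΔT/ΣR = (162 °C − 25.4 °C)/0.1881 = 726 W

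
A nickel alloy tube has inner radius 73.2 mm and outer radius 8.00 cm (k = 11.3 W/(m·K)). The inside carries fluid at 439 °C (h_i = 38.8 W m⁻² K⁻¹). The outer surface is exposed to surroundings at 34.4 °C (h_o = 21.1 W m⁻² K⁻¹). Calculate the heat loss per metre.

Q' = 2.67 kW/m

Series thermal resistances, inner to outer:
  R'_conv,in = 1/(2πr h) = 1/(2π·0.0732·38.8) = 0.05604 m·K/W
  R'_nickel alloy = ln(0.0800/0.0732)/(2πk) = 0.08883/(2π·11.3) = 0.001251 m·K/W
  R'_conv,out = 1/(2πr h) = 1/(2π·0.0800·21.1) = 0.09429 m·K/W
ΣR = 0.05604 + 0.001251 + 0.09429 = 0.1516 m·K/W
Q' = ΔT/ΣR = (439 °C − 34.4 °C)/0.1516 = 2670 W/m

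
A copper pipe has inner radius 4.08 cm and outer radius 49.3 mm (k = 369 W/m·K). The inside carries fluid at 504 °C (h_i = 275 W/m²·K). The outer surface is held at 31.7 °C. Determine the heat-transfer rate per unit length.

Resistance network (inner→outer):
  R'_conv,in = 1/(2πr h) = 1/(2π·0.0408·275) = 0.01418 m·K/W
  R'_copper = ln(0.0493/0.0408)/(2πk) = 0.1892/(2π·369) = 8.162×10^-5 m·K/W
ΣR = 0.01418 + 8.162×10^-5 = 0.01426 m·K/W
Q' = ΔT/ΣR = (504 °C − 31.7 °C)/0.01426 = 33100 W/m

Q' = 33.1 kW/m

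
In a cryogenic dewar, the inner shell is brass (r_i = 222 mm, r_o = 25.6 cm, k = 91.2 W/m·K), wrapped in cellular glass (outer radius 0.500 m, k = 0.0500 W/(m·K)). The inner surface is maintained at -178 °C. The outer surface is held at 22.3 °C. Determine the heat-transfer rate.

Series thermal resistances, inner to outer:
  R_brass = (1/0.222 − 1/0.256)/(4πk) = 0.5983/(4π·91.2) = 5.220×10^-4 K/W
  R_cellular glass = (1/0.256 − 1/0.500)/(4πk) = 1.906/(4π·0.0500) = 3.034 K/W
ΣR = 5.220×10^-4 + 3.034 = 3.035 K/W
Q = ΔT/ΣR = (-178 °C − 22.3 °C)/3.035 = -66.0 W
(Negative Q ⇒ heat flows inward; heat gain = 66.0 W.)

Q = 66.0 W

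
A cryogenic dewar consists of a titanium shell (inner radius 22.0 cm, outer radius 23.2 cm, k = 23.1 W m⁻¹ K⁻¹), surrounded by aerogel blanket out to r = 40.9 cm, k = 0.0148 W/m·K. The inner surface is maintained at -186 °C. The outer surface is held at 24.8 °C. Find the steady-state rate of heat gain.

Q = 21.0 W

Resistance network (inner→outer):
  R_titanium = (1/0.220 − 1/0.232)/(4πk) = 0.2351/(4π·23.1) = 8.099×10^-4 K/W
  R_aerogel blanket = (1/0.232 − 1/0.409)/(4πk) = 1.865/(4π·0.0148) = 10.03 K/W
ΣR = 8.099×10^-4 + 10.03 = 10.03 K/W
Q = ΔT/ΣR = (-186 °C − 24.8 °C)/10.03 = -21.0 W
(Negative Q ⇒ heat flows inward; heat gain = 21.0 W.)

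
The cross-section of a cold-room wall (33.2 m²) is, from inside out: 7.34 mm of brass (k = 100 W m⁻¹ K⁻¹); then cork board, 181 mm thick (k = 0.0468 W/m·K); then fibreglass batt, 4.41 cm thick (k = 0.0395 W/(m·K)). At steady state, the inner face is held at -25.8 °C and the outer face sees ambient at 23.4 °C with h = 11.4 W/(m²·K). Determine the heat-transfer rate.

Treat each layer as a resistance in series:
  R_brass = L/(kA) = 0.00734/(100·33.2) = 2.211×10^-6 K/W
  R_cork board = L/(kA) = 0.181/(0.0468·33.2) = 0.1165 K/W
  R_fibreglass batt = L/(kA) = 0.0441/(0.0395·33.2) = 0.03363 K/W
  R_conv,out = 1/(hA) = 1/(11.4·33.2) = 0.002642 K/W
ΣR = 2.211×10^-6 + 0.1165 + 0.03363 + 0.002642 = 0.1528 K/W
Q = ΔT/ΣR = (-25.8 °C − 23.4 °C)/0.1528 = -322 W
(Negative Q ⇒ heat flows inward; heat gain = 322 W.)

Q = 322 W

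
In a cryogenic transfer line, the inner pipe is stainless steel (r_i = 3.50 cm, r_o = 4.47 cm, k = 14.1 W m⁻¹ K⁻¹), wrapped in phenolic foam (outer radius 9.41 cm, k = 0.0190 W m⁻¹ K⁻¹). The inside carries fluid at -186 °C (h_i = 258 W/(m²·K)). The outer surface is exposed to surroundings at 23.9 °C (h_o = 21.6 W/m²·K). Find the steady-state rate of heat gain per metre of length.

Treat each layer as a resistance in series:
  R'_conv,in = 1/(2πr h) = 1/(2π·0.0350·258) = 0.01763 m·K/W
  R'_stainless steel = ln(0.0447/0.0350)/(2πk) = 0.2446/(2π·14.1) = 0.002761 m·K/W
  R'_phenolic foam = ln(0.0941/0.0447)/(2πk) = 0.7444/(2π·0.0190) = 6.235 m·K/W
  R'_conv,out = 1/(2πr h) = 1/(2π·0.0941·21.6) = 0.07830 m·K/W
ΣR = 0.01763 + 0.002761 + 6.235 + 0.07830 = 6.334 m·K/W
Q' = ΔT/ΣR = (-186 °C − 23.9 °C)/6.334 = -33.1 W/m
(Negative Q' ⇒ heat flows inward; heat gain = 33.1 W/m.)

Q' = 33.1 W/m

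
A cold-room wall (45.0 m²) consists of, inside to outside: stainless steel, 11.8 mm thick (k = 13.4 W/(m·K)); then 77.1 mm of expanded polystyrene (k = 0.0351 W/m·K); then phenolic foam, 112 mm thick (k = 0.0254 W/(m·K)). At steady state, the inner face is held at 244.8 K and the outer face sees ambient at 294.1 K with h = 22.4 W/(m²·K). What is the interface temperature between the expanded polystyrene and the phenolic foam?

Series thermal resistances, inner to outer:
  R_stainless steel = L/(kA) = 0.0118/(13.4·45.0) = 1.957×10^-5 K/W
  R_expanded polystyrene = L/(kA) = 0.0771/(0.0351·45.0) = 0.04881 K/W
  R_phenolic foam = L/(kA) = 0.112/(0.0254·45.0) = 0.09799 K/W
  R_conv,out = 1/(hA) = 1/(22.4·45.0) = 9.921×10^-4 K/W
ΣR = 1.957×10^-5 + 0.04881 + 0.09799 + 9.921×10^-4 = 0.1478 K/W
Q = ΔT/ΣR = (244.8 K − 294.1 K)/0.1478 = -333.6 W
From the inner boundary to the expanded polystyrene/phenolic foam interface, ΣR_partial = 0.04883 K/W.
T_interface = T_in − Q·ΣR_partial = 244.8 K − (-333.6)(0.04883) = 261.1 K

T = 261.1 K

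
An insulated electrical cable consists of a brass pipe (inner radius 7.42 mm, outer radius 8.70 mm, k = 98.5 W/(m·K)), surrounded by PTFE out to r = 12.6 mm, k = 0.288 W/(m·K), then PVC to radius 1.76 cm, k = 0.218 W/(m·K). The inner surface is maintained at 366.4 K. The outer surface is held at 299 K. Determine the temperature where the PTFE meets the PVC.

Treat each layer as a resistance in series:
  R'_brass = ln(0.00870/0.00742)/(2πk) = 0.1591/(2π·98.5) = 2.571×10^-4 m·K/W
  R'_PTFE = ln(0.0126/0.00870)/(2πk) = 0.3704/(2π·0.288) = 0.2047 m·K/W
  R'_PVC = ln(0.0176/0.0126)/(2πk) = 0.3342/(2π·0.218) = 0.2440 m·K/W
ΣR = 2.571×10^-4 + 0.2047 + 0.2440 = 0.4490 m·K/W
Q' = ΔT/ΣR = (366.4 K − 299 K)/0.4490 = 150.1 W/m
From the inner boundary to the PTFE/PVC interface, ΣR_partial = 0.2050 m·K/W.
T_interface = T_in − Q'·ΣR_partial = 366.4 K − (150.1)(0.2050) = 335.6 K

T = 335.6 K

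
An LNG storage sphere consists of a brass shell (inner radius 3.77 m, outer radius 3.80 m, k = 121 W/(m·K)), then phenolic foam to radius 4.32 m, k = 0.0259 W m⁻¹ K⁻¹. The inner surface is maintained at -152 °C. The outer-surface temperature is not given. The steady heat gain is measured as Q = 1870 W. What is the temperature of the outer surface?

T_out = 30.0 °C

Series resistances:
  R_brass = (1/3.77 − 1/3.80)/(4πk) = 0.002094/(4π·121) = 1.377×10^-6 K/W
  R_phenolic foam = (1/3.80 − 1/4.32)/(4πk) = 0.03168/(4π·0.0259) = 0.09733 K/W
ΣR = 0.09733 K/W
ΔT = Q·ΣR = 1870 × 0.09733 = 182.0 K
Heat flows inward, so T_out = T_in + ΔT = -152 + 182.0 = 30.0 °C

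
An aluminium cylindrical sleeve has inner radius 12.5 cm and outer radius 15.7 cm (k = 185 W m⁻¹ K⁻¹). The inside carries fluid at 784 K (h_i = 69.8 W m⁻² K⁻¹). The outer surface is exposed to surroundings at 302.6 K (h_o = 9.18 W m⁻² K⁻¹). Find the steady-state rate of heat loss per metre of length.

Resistance network (inner→outer):
  R'_conv,in = 1/(2πr h) = 1/(2π·0.125·69.8) = 0.01824 m·K/W
  R'_aluminium = ln(0.157/0.125)/(2πk) = 0.2279/(2π·185) = 1.961×10^-4 m·K/W
  R'_conv,out = 1/(2πr h) = 1/(2π·0.157·9.18) = 0.1104 m·K/W
ΣR = 0.01824 + 1.961×10^-4 + 0.1104 = 0.1288 m·K/W
Q' = ΔT/ΣR = (784 K − 302.6 K)/0.1288 = 3740 W/m

Q' = 3.74 kW/m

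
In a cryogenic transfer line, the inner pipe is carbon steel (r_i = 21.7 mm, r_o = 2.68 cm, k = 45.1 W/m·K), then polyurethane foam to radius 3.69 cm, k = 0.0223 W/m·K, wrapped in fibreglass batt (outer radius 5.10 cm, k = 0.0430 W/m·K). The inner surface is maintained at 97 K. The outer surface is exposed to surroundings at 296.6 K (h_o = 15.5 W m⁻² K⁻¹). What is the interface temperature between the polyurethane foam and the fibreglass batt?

Treat each layer as a resistance in series:
  R'_carbon steel = ln(0.0268/0.0217)/(2πk) = 0.2111/(2π·45.1) = 7.449×10^-4 m·K/W
  R'_polyurethane foam = ln(0.0369/0.0268)/(2πk) = 0.3198/(2π·0.0223) = 2.282 m·K/W
  R'_fibreglass batt = ln(0.0510/0.0369)/(2πk) = 0.3236/(2π·0.0430) = 1.198 m·K/W
  R'_conv,out = 1/(2πr h) = 1/(2π·0.0510·15.5) = 0.2013 m·K/W
ΣR = 7.449×10^-4 + 2.282 + 1.198 + 0.2013 = 3.682 m·K/W
Q' = ΔT/ΣR = (97 K − 296.6 K)/3.682 = -54.21 W/m
From the inner boundary to the polyurethane foam/fibreglass batt interface, ΣR_partial = 2.283 m·K/W.
T_interface = T_in − Q'·ΣR_partial = 97 K − (-54.21)(2.283) = 220.8 K

T = 220.8 K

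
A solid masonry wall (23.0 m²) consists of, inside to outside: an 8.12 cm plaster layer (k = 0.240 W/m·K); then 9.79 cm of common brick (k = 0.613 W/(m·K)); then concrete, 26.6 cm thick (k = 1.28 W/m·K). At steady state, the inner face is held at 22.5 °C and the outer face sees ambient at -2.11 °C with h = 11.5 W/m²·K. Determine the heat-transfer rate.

Treat each layer as a resistance in series:
  R_plaster = L/(kA) = 0.0812/(0.240·23.0) = 0.01471 K/W
  R_common brick = L/(kA) = 0.0979/(0.613·23.0) = 0.006944 K/W
  R_concrete = L/(kA) = 0.266/(1.28·23.0) = 0.009035 K/W
  R_conv,out = 1/(hA) = 1/(11.5·23.0) = 0.003781 K/W
ΣR = 0.01471 + 0.006944 + 0.009035 + 0.003781 = 0.03447 K/W
Q = ΔT/ΣR = (22.5 °C − -2.11 °C)/0.03447 = 714 W

Q = 714 W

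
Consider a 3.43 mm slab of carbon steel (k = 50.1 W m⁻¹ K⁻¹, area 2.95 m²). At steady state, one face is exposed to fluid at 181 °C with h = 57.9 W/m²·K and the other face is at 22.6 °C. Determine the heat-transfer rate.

Q = 26900 W

Treat each layer as a resistance in series:
  R_conv,in = 1/(hA) = 1/(57.9·2.95) = 0.005855 K/W
  R_carbon steel = L/(kA) = 0.00343/(50.1·2.95) = 2.321×10^-5 K/W
ΣR = 0.005855 + 2.321×10^-5 = 0.005878 K/W
Q = ΔT/ΣR = (181 °C − 22.6 °C)/0.005878 = 26900 W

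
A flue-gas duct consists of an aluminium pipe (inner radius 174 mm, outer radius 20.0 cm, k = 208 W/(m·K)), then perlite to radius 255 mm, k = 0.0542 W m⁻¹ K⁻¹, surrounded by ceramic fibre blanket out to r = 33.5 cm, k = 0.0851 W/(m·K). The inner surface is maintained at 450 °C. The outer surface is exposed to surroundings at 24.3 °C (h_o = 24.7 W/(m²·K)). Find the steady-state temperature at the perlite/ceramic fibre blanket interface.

T = 206 °C

Resistance network (inner→outer):
  R'_aluminium = ln(0.200/0.174)/(2πk) = 0.1393/(2π·208) = 1.066×10^-4 m·K/W
  R'_perlite = ln(0.255/0.200)/(2πk) = 0.2429/(2π·0.0542) = 0.7134 m·K/W
  R'_ceramic fibre blanket = ln(0.335/0.255)/(2πk) = 0.2729/(2π·0.0851) = 0.5103 m·K/W
  R'_conv,out = 1/(2πr h) = 1/(2π·0.335·24.7) = 0.01923 m·K/W
ΣR = 1.066×10^-4 + 0.7134 + 0.5103 + 0.01923 = 1.243 m·K/W
Q' = ΔT/ΣR = (450 °C − 24.3 °C)/1.243 = 342.5 W/m
From the inner boundary to the perlite/ceramic fibre blanket interface, ΣR_partial = 0.7135 m·K/W.
T_interface = T_in − Q'·ΣR_partial = 450 °C − (342.5)(0.7135) = 206 °C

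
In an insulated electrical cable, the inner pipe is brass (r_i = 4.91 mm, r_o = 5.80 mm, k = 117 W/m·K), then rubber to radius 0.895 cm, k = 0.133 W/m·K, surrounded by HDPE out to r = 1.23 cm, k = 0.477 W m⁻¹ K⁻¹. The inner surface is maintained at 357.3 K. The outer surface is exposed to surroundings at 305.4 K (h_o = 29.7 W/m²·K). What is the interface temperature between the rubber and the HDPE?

T = 331.9 K

Treat each layer as a resistance in series:
  R'_brass = ln(0.00580/0.00491)/(2πk) = 0.1666/(2π·117) = 2.266×10^-4 m·K/W
  R'_rubber = ln(0.00895/0.00580)/(2πk) = 0.4338/(2π·0.133) = 0.5191 m·K/W
  R'_HDPE = ln(0.0123/0.00895)/(2πk) = 0.3179/(2π·0.477) = 0.1061 m·K/W
  R'_conv,out = 1/(2πr h) = 1/(2π·0.0123·29.7) = 0.4357 m·K/W
ΣR = 2.266×10^-4 + 0.5191 + 0.1061 + 0.4357 = 1.061 m·K/W
Q' = ΔT/ΣR = (357.3 K − 305.4 K)/1.061 = 48.92 W/m
From the inner boundary to the rubber/HDPE interface, ΣR_partial = 0.5193 m·K/W.
T_interface = T_in − Q'·ΣR_partial = 357.3 K − (48.92)(0.5193) = 331.9 K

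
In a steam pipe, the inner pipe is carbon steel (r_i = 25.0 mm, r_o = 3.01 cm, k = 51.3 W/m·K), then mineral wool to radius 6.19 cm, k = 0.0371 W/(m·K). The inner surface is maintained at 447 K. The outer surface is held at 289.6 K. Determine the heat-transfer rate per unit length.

Q' = 50.9 W/m

Treat each layer as a resistance in series:
  R'_carbon steel = ln(0.0301/0.0250)/(2πk) = 0.1856/(2π·51.3) = 5.760×10^-4 m·K/W
  R'_mineral wool = ln(0.0619/0.0301)/(2πk) = 0.7210/(2π·0.0371) = 3.093 m·K/W
ΣR = 5.760×10^-4 + 3.093 = 3.094 m·K/W
Q' = ΔT/ΣR = (447 K − 289.6 K)/3.094 = 50.9 W/m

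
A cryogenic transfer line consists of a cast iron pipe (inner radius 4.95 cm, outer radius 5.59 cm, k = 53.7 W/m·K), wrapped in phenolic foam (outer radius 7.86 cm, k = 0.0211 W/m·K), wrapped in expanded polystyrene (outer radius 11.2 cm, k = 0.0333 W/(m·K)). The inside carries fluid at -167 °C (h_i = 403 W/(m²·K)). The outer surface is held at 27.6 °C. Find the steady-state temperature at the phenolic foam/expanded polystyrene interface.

T = -49.5 °C

Resistance network (inner→outer):
  R'_conv,in = 1/(2πr h) = 1/(2π·0.0495·403) = 0.007978 m·K/W
  R'_cast iron = ln(0.0559/0.0495)/(2πk) = 0.1216/(2π·53.7) = 3.604×10^-4 m·K/W
  R'_phenolic foam = ln(0.0786/0.0559)/(2πk) = 0.3408/(2π·0.0211) = 2.571 m·K/W
  R'_expanded polystyrene = ln(0.112/0.0786)/(2πk) = 0.3541/(2π·0.0333) = 1.693 m·K/W
ΣR = 0.007978 + 3.604×10^-4 + 2.571 + 1.693 = 4.272 m·K/W
Q' = ΔT/ΣR = (-167 °C − 27.6 °C)/4.272 = -45.55 W/m
From the inner boundary to the phenolic foam/expanded polystyrene interface, ΣR_partial = 2.579 m·K/W.
T_interface = T_in − Q'·ΣR_partial = -167 °C − (-45.55)(2.579) = -49.5 °C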